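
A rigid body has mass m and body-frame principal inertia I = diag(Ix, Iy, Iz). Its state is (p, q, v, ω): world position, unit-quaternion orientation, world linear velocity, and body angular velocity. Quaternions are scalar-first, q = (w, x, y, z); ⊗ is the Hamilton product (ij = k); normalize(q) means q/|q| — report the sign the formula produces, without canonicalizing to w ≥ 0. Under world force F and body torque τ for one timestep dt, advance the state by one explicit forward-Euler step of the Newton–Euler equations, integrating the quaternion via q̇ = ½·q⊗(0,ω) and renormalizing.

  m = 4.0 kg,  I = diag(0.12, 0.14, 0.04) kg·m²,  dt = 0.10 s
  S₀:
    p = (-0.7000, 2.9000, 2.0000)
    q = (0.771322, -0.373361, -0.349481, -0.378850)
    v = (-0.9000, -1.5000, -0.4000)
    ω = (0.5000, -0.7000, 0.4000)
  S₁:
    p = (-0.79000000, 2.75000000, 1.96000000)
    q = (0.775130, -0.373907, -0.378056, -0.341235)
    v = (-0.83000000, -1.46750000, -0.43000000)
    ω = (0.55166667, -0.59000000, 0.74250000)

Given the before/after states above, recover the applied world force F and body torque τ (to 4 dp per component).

velocity change Δv = (0.07000000, 0.03250000, -0.03000000)
applied force F = (2.8000, 1.3000, -1.2000)
Δω = ω₁−ω₀ = (0.05166667, 0.11000000, 0.34250000)
gyro term ω₀×Iω₀ = (0.0280, 0.0160, -0.0070)
τ = I·(Δω/dt) + ω₀×(Iω₀) = (0.0900, 0.1700, 0.1300)

F = (2.8000, 1.3000, -1.2000)
τ = (0.0900, 0.1700, 0.1300)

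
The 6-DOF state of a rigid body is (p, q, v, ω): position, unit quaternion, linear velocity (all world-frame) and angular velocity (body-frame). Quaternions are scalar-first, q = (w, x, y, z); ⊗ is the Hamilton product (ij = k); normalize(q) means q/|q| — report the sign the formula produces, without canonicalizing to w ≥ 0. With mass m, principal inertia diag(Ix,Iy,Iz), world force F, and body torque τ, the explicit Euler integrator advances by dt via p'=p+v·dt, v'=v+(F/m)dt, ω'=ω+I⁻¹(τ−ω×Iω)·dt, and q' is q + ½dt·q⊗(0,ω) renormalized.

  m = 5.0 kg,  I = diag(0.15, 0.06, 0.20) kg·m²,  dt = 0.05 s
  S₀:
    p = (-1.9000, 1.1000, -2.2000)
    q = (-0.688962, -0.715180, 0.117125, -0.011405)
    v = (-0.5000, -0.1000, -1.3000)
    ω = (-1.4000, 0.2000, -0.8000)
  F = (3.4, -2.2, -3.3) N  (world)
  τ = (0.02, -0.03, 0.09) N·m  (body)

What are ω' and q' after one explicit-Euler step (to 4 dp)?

ω' = (-1.3859, 0.2217, -0.7838)
q' = (-0.7142, -0.6928, 0.0997, 0.0029)

precession coupling ω×(Iω) = (-0.0224, -0.0560, 0.0252)
α = I⁻¹(τ − ω×Iω) = (0.2827, 0.4333, 0.3240)
ω' = ω + α·dt = (-1.3859, 0.2217, -0.7838)
q⊗(0,ω) = (-1.0338010, 0.8731278, -0.6939694, 0.5721086)
updated quaternion q' = (-0.7142, -0.6928, 0.0997, 0.0029)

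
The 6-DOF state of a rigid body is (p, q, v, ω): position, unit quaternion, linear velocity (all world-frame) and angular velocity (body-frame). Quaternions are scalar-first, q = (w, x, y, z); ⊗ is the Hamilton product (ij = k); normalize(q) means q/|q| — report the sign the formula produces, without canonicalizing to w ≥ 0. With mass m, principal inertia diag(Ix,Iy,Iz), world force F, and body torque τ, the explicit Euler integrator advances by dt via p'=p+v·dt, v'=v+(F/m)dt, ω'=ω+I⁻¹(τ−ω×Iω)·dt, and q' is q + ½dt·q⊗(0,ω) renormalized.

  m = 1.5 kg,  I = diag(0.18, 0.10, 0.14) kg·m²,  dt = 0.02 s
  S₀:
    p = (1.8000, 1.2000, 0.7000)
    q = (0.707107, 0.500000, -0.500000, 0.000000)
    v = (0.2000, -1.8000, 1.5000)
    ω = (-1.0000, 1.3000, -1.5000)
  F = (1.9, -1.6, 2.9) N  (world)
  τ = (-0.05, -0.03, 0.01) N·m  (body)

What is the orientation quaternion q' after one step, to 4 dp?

Hamilton product q⊗(0,ω) = (1.1500000, 0.0428930, 1.6692391, -0.9106605)
updated quaternion q' = (0.7184, 0.5003, -0.4832, -0.0091)

q' = (0.7184, 0.5003, -0.4832, -0.0091)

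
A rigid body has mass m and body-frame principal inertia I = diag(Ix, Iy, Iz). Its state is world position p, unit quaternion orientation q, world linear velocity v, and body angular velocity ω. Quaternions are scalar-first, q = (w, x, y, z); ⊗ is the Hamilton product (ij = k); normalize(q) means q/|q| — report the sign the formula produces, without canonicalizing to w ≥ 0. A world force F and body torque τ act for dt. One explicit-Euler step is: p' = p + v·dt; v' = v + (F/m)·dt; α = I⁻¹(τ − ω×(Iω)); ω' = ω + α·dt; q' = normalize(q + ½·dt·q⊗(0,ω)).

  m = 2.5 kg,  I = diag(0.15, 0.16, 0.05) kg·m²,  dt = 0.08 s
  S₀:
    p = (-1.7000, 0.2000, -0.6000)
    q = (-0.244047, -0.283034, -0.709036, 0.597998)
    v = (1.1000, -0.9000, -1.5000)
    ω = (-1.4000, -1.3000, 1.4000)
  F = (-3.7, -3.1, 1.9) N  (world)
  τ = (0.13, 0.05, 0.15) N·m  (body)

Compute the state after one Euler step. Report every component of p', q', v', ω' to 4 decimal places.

a = F/m = (-1.4800, -1.2400, 0.7600)
p' = p + v·dt = (-1.6120, 0.1280, -0.7200)
new velocity v' = (0.9816, -0.9992, -1.4392)
gyro term ω×Iω = (0.2002, -0.1960, 0.0182)
angular accel α = (-0.4680, 1.5375, 2.6360)
ω + α·dt = (-1.4374, -1.1770, 1.6109)
2q̇ = q⊗(0,ω) = (-2.1551916, 0.1264128, -0.1236885, -0.9663720)
q' = normalize(q + ½dt·q⊗(0,ω)) = (-0.3288, -0.2767, -0.7108, 0.5568)

p' = (-1.6120, 0.1280, -0.7200)
q' = (-0.3288, -0.2767, -0.7108, 0.5568)
v' = (0.9816, -0.9992, -1.4392)
ω' = (-1.4374, -1.1770, 1.6109)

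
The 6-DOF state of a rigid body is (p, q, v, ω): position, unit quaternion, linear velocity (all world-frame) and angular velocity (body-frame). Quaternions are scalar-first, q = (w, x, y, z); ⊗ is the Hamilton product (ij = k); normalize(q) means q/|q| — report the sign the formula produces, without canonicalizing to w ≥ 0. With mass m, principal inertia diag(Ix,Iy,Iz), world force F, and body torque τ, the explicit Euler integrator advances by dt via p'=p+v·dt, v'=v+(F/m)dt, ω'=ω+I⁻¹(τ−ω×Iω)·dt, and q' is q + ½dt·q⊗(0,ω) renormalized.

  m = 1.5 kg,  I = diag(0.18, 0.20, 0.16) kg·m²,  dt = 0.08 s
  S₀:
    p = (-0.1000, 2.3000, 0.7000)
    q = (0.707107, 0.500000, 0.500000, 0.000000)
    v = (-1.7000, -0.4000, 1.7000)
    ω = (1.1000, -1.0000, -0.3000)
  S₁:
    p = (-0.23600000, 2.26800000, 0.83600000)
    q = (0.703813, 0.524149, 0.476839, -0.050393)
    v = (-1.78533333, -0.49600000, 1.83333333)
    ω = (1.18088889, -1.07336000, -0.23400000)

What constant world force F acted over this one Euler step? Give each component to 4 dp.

F = (-1.6000, -1.8000, 2.5000)

Δv = v₁−v₀ = (-0.08533333, -0.09600000, 0.13333333)
F = m·Δv/dt = (-1.6000, -1.8000, 2.5000)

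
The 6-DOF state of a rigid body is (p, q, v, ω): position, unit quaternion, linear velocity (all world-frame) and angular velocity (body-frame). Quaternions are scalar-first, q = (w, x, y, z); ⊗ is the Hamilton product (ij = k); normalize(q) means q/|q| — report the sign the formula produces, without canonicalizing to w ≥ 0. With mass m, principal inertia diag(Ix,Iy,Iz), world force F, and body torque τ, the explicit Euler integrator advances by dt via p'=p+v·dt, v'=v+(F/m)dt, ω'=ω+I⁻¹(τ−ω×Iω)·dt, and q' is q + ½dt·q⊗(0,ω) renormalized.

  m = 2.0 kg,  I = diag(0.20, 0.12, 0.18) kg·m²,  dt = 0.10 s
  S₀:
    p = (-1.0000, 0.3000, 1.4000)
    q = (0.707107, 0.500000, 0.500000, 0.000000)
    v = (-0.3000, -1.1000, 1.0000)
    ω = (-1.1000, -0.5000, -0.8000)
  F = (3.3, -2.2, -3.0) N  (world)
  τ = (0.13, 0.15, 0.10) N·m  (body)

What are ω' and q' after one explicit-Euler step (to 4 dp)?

ω' = (-1.0470, -0.3897, -0.7200)
q' = (0.7452, 0.4400, 0.5010, -0.0132)

gyro term ω×Iω = (0.0240, 0.0176, -0.0440)
(τ − ω×Iω)/I = (0.5300, 1.1033, 0.8000)
ω' = ω + α·dt = (-1.0470, -0.3897, -0.7200)
q⊗(0,ω) = (0.8000000, -1.1778177, 0.0464465, -0.2656856)
q' = normalize(q + ½dt·q⊗(0,ω)) = (0.7452, 0.4400, 0.5010, -0.0132)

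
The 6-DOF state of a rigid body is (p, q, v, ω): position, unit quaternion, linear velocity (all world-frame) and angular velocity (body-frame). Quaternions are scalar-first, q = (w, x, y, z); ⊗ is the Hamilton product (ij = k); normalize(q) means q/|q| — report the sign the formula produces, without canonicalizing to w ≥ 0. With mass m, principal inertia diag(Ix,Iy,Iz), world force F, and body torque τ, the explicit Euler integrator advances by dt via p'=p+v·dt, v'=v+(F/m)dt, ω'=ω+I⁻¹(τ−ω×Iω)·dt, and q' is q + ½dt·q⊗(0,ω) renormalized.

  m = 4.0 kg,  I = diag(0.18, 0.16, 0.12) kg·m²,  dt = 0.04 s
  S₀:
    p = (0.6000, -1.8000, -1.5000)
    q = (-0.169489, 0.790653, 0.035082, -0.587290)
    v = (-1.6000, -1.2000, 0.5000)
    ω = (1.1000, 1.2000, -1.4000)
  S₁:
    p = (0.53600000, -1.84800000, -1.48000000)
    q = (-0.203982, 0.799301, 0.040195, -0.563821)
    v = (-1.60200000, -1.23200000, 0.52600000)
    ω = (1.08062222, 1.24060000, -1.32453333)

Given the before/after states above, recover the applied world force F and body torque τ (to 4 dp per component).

rate change Δω = (-0.01937778, 0.04060000, 0.07546667)
precession coupling = (0.0672, -0.0924, -0.0264)
applied torque τ = (-0.0200, 0.0700, 0.2000)
velocity change Δv = (-0.00200000, -0.03200000, 0.02600000)
m·(v₁−v₀)/dt = (-0.2000, -3.2000, 2.6000)

F = (-0.2000, -3.2000, 2.6000)
τ = (-0.0200, 0.0700, 0.2000)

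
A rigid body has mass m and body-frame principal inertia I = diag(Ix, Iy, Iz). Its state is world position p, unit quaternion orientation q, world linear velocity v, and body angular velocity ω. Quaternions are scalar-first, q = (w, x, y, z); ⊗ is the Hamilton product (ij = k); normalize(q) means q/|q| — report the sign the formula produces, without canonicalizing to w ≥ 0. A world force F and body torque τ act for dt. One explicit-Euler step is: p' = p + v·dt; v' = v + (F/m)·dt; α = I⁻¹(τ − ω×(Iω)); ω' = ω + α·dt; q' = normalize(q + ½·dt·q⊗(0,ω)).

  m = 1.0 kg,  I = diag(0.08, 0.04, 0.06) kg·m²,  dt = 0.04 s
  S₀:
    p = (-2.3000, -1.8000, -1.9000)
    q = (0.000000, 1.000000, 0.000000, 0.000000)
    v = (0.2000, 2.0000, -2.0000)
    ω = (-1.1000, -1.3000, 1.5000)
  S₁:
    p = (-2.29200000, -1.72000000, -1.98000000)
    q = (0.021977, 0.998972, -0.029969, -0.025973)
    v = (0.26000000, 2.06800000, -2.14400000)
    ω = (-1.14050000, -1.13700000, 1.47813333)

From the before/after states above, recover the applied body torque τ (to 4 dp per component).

τ = (-0.1200, 0.1300, -0.0900)

ω₁ − ω₀ = (-0.04050000, 0.16300000, -0.02186667)
applied torque τ = (-0.1200, 0.1300, -0.0900)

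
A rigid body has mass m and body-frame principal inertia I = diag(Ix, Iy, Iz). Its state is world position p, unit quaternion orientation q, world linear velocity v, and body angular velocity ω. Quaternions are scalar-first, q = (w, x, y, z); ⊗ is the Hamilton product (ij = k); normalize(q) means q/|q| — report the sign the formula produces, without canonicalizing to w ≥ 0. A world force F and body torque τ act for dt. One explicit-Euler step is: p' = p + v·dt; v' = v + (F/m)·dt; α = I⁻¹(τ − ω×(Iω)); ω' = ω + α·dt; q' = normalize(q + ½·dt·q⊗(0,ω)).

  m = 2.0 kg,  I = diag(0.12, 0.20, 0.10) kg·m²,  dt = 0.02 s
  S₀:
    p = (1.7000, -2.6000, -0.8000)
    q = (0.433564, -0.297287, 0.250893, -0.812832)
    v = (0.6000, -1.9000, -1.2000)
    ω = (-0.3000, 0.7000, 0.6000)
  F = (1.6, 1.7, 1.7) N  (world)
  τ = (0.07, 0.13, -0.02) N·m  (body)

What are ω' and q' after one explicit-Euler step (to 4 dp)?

ω×(Iω) gyroscopic = (-0.0420, -0.0036, -0.0168)
(τ − ω×Iω)/I = (0.9333, 0.6680, -0.0320)
ω' = ω + α·dt = (-0.2813, 0.7134, 0.5994)
2q̇ = q⊗(0,ω) = (0.2228880, 0.5894490, 0.7257166, 0.1273054)
updated quaternion q' = (0.4358, -0.2914, 0.2581, -0.8115)

ω' = (-0.2813, 0.7134, 0.5994)
q' = (0.4358, -0.2914, 0.2581, -0.8115)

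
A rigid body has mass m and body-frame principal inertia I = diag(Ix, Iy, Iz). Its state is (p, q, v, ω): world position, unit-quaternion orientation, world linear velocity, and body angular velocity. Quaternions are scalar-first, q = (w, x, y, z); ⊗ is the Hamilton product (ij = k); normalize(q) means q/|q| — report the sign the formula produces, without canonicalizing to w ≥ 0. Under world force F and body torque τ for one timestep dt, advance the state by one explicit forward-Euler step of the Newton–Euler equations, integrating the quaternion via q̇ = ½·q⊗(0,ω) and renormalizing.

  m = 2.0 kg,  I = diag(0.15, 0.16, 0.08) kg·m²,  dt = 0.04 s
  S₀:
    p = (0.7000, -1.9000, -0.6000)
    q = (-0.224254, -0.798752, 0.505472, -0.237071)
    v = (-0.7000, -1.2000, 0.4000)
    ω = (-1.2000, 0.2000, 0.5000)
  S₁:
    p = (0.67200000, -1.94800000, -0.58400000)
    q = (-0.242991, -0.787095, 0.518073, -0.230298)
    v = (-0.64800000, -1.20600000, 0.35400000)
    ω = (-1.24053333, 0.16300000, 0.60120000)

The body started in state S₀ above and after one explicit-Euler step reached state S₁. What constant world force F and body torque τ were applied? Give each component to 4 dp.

Δω = ω₁−ω₀ = (-0.04053333, -0.03700000, 0.10120000)
precession coupling = (-0.0080, -0.0420, -0.0024)
applied torque τ = (-0.1600, -0.1900, 0.2000)
v₁ − v₀ = (0.05200000, -0.00600000, -0.04600000)
applied force F = (2.6000, -0.3000, -2.3000)

F = (2.6000, -0.3000, -2.3000)
τ = (-0.1600, -0.1900, 0.2000)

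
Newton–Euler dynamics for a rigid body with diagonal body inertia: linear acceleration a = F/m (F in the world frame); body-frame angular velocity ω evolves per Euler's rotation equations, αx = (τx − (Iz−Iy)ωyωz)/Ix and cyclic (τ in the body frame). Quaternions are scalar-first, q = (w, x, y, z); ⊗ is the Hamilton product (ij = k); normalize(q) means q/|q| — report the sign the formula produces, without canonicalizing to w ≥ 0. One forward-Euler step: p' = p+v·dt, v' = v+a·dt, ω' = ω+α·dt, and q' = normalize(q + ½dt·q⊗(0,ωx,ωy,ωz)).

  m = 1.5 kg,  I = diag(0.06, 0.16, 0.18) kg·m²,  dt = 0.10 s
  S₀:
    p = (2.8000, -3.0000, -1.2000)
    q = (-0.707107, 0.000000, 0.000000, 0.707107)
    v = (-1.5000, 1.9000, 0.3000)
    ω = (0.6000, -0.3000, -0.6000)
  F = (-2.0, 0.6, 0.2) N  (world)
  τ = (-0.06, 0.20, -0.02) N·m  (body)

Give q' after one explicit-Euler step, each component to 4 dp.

q' = (-0.6852, -0.0106, 0.0318, 0.7276)

2q̇ = q⊗(0,ω) = (0.4242642, -0.2121321, 0.6363963, 0.4242642)
updated quaternion q' = (-0.6852, -0.0106, 0.0318, 0.7276)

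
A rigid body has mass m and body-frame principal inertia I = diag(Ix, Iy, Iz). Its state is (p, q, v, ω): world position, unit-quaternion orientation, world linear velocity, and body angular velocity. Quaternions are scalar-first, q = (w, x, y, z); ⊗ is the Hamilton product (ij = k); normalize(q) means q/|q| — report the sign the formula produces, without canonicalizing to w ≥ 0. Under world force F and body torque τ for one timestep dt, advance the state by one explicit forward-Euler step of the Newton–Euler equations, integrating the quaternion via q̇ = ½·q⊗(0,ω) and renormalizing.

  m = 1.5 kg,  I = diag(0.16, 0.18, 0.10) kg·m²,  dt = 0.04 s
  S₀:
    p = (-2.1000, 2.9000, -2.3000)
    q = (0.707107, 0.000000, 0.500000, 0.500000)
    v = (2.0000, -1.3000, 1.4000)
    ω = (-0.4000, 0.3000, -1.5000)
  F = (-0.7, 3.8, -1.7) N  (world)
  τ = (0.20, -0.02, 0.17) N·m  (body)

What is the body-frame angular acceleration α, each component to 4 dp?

α = (1.0250, -0.3111, 1.7240)

ω×(Iω) gyroscopic = (0.0360, 0.0360, -0.0024)
(τ − ω×Iω)/I = (1.0250, -0.3111, 1.7240)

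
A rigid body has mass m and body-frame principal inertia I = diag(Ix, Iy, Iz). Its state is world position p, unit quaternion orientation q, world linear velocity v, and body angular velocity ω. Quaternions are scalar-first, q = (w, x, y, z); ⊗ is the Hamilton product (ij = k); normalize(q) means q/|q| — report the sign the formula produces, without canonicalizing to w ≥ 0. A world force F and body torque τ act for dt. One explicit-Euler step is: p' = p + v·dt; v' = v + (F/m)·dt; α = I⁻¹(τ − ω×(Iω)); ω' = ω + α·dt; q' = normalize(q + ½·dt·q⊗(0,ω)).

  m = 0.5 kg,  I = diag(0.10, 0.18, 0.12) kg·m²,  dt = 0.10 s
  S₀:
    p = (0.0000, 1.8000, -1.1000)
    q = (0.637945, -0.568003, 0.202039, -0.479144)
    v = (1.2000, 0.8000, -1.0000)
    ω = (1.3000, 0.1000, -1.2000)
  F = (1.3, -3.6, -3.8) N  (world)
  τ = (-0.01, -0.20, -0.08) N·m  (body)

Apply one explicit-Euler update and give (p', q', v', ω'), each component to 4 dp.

α = I⁻¹(τ − ω×Iω) = (-0.1720, -1.2844, -0.7533)
new body rate ω' = (1.2828, -0.0284, -1.2753)
q⊗(0,ω) = (0.1432272, 0.6347961, -1.2406963, -1.0849850)
updated quaternion q' = (0.6426, -0.5342, 0.1395, -0.5313)
new position p' = (0.1200, 1.8800, -1.2000)
v' = v + a·dt = (1.4600, 0.0800, -1.7600)

p' = (0.1200, 1.8800, -1.2000)
q' = (0.6426, -0.5342, 0.1395, -0.5313)
v' = (1.4600, 0.0800, -1.7600)
ω' = (1.2828, -0.0284, -1.2753)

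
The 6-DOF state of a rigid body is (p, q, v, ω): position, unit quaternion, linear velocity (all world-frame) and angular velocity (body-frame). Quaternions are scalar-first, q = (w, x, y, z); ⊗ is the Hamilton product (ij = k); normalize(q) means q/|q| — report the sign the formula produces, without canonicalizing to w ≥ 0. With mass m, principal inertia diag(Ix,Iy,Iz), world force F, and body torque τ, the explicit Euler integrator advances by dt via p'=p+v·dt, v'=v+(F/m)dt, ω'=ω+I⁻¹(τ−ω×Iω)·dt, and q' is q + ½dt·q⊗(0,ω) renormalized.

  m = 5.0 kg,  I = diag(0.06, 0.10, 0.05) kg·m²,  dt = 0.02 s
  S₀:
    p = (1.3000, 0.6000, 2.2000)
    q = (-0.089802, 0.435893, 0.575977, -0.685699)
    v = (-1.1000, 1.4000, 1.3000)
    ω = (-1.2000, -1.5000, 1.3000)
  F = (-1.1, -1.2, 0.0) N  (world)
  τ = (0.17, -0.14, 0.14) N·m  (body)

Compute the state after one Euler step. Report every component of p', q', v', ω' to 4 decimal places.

ω×(Iω) gyroscopic = (0.0975, -0.0156, 0.0720)
α = I⁻¹(τ − ω×Iω) = (1.2083, -1.2440, 1.3600)
ω + α·dt = (-1.1758, -1.5249, 1.3272)
q⊗(0,ω) = (2.2784458, -0.1720160, 0.3908809, -0.0794097)
q' = normalize(q + ½dt·q⊗(0,ω)) = (-0.0670, 0.4341, 0.5797, -0.6863)
linear accel F/m = (-0.2200, -0.2400, 0.0000)
p' = p + v·dt = (1.2780, 0.6280, 2.2260)
v' = v + a·dt = (-1.1044, 1.3952, 1.3000)

p' = (1.2780, 0.6280, 2.2260)
q' = (-0.0670, 0.4341, 0.5797, -0.6863)
v' = (-1.1044, 1.3952, 1.3000)
ω' = (-1.1758, -1.5249, 1.3272)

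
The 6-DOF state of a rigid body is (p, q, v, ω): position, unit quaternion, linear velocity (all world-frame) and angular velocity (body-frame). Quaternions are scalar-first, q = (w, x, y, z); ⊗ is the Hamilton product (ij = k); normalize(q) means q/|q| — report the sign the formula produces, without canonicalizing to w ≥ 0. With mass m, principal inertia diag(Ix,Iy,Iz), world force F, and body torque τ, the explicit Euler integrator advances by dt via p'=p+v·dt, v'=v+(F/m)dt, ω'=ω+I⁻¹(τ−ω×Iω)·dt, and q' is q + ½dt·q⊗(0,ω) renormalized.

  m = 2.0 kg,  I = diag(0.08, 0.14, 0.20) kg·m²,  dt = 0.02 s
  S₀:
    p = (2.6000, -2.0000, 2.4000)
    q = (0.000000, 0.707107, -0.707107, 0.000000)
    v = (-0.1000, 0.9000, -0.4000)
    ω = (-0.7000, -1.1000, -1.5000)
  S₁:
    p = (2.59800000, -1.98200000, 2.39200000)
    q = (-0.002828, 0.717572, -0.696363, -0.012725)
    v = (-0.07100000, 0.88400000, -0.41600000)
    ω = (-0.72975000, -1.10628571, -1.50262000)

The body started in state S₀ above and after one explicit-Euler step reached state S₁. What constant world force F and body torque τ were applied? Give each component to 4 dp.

F = (2.9000, -1.6000, -1.6000)
τ = (-0.0200, -0.1700, 0.0200)

ω₁ − ω₀ = (-0.02975000, -0.00628571, -0.00262000)
applied torque τ = (-0.0200, -0.1700, 0.0200)
Δv = v₁−v₀ = (0.02900000, -0.01600000, -0.01600000)
m·(v₁−v₀)/dt = (2.9000, -1.6000, -1.6000)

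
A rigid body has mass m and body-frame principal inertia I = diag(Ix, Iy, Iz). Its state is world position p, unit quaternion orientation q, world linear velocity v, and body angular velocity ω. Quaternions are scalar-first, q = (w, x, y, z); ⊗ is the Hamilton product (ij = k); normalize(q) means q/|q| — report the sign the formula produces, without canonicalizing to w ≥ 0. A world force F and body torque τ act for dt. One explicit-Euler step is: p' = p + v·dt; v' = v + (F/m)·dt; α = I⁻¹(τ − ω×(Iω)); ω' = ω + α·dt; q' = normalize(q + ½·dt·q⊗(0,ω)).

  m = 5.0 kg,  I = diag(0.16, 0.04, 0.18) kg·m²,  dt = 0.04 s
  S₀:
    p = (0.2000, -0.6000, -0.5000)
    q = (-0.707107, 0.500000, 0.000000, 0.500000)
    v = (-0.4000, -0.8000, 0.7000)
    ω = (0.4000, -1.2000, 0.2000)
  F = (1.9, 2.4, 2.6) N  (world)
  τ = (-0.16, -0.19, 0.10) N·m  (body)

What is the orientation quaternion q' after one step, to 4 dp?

q' = (-0.7129, 0.5062, 0.0190, 0.4850)

q⊗(0,ω) = (-0.3000000, 0.3171572, 0.9485284, -0.7414214)
q' = normalize(q + ½dt·q⊗(0,ω)) = (-0.7129, 0.5062, 0.0190, 0.4850)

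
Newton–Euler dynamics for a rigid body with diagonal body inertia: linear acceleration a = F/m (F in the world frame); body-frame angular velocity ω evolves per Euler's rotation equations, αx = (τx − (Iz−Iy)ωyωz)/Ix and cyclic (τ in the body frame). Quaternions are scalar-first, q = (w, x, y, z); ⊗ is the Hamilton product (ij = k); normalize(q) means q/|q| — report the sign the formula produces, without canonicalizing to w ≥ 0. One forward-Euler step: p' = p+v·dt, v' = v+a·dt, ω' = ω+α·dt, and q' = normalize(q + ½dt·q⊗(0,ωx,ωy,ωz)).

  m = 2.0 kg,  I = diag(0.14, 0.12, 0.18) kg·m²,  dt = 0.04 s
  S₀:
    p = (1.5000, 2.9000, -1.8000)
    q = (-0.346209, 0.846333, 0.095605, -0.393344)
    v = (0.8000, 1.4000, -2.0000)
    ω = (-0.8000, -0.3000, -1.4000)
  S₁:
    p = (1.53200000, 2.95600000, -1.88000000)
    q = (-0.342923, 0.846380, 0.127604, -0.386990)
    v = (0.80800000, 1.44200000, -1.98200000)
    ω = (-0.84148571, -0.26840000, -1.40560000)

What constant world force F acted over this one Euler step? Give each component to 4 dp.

F = (0.4000, 2.1000, 0.9000)

Δv = v₁−v₀ = (0.00800000, 0.04200000, 0.01800000)
applied force F = (0.4000, 2.1000, 0.9000)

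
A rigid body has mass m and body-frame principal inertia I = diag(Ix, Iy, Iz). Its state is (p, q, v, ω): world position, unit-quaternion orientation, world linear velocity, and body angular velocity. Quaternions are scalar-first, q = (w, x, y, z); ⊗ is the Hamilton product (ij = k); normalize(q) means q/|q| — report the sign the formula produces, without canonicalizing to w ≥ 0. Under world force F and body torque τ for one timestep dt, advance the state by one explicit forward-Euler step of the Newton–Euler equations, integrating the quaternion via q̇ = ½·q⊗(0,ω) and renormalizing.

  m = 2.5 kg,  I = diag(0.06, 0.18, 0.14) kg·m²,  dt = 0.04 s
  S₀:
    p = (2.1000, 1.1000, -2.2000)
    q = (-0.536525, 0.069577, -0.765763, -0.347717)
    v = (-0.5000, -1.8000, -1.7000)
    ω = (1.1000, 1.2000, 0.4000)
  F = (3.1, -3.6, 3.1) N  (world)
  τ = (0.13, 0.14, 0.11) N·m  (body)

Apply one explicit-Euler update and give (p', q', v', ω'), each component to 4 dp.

p' = (2.0800, 1.0280, -2.2680)
q' = (-0.5166, 0.0600, -0.7864, -0.3333)
v' = (-0.4504, -1.8576, -1.6504)
ω' = (1.1995, 1.2389, 0.3862)

ω×(Iω) gyroscopic = (-0.0192, -0.0352, 0.1584)
α = I⁻¹(τ − ω×Iω) = (2.4867, 0.9733, -0.3457)
ω + α·dt = (1.1995, 1.2389, 0.3862)
2q̇ = q⊗(0,ω) = (0.9814677, -0.4792223, -1.0541495, 0.7112217)
q + ½dt·q⊗(0,ω), renormalized = (-0.5166, 0.0600, -0.7864, -0.3333)
p + v·dt = (2.0800, 1.0280, -2.2680)
v + (F/m)dt = (-0.4504, -1.8576, -1.6504)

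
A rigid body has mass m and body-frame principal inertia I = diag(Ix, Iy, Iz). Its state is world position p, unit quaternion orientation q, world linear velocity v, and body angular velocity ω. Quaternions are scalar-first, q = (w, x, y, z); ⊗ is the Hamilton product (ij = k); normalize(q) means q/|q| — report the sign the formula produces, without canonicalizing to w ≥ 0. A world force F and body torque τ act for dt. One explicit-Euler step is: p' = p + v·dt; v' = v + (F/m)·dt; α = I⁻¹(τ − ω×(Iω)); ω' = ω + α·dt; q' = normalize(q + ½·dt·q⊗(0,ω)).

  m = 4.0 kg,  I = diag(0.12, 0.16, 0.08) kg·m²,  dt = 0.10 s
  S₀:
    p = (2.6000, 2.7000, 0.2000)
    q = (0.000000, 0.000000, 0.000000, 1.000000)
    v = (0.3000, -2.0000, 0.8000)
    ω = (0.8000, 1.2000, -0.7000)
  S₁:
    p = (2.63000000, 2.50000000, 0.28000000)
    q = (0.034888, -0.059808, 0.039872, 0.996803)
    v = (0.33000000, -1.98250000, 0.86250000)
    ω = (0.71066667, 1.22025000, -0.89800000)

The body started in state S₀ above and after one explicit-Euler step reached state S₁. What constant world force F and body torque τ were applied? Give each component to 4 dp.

Δv = v₁−v₀ = (0.03000000, 0.01750000, 0.06250000)
applied force F = (1.2000, 0.7000, 2.5000)
rate change Δω = (-0.08933333, 0.02025000, -0.19800000)
ω₀×(Iω₀) = (0.0672, -0.0224, 0.0384)
τ = I·(Δω/dt) + ω₀×(Iω₀) = (-0.0400, 0.0100, -0.1200)

F = (1.2000, 0.7000, 2.5000)
τ = (-0.0400, 0.0100, -0.1200)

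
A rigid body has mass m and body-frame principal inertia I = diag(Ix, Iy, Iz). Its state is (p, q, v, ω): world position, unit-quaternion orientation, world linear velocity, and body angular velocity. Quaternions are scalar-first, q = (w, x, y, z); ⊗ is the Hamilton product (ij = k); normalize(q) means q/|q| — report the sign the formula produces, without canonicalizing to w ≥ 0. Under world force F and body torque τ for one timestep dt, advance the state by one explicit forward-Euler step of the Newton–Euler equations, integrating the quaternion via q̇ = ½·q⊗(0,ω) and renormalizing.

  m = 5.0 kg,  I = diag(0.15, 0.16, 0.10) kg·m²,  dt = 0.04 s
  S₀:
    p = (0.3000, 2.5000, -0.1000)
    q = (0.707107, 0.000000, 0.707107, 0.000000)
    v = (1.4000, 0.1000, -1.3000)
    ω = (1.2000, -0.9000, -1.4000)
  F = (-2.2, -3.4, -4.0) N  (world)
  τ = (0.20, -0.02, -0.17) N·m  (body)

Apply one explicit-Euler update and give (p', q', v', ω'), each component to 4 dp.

p' = (0.3560, 2.5040, -0.1520)
q' = (0.7192, -0.0028, 0.6938, -0.0367)
v' = (1.3824, 0.0728, -1.3320)
ω' = (1.2735, -0.8840, -1.4637)

ω×(Iω) gyroscopic = (-0.0756, -0.0840, -0.0108)
(τ − ω×Iω)/I = (1.8373, 0.4000, -1.5920)
ω' = ω + α·dt = (1.2735, -0.8840, -1.4637)
q⊗(0,ω) = (0.6363963, -0.1414214, -0.6363963, -1.8384782)
updated quaternion q' = (0.7192, -0.0028, 0.6938, -0.0367)
new position p' = (0.3560, 2.5040, -0.1520)
v' = v + a·dt = (1.3824, 0.0728, -1.3320)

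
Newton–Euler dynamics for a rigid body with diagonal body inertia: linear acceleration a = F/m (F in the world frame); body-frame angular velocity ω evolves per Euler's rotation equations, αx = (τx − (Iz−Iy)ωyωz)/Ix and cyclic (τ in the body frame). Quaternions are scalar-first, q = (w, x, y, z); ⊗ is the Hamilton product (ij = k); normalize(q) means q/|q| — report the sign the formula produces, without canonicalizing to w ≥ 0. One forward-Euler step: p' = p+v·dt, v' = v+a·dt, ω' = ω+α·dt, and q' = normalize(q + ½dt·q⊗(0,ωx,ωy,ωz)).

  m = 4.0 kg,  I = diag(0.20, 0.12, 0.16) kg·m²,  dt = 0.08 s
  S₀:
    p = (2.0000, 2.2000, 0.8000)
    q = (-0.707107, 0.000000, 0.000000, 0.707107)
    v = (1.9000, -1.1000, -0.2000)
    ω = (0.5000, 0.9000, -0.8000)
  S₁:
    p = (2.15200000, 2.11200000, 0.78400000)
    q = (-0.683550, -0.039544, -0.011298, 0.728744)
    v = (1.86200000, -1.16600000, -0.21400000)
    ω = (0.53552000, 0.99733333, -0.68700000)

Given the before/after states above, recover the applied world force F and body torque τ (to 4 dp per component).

F = (-1.9000, -3.3000, -0.7000)
τ = (0.0600, 0.1300, 0.1900)

Δω = ω₁−ω₀ = (0.03552000, 0.09733333, 0.11300000)
precession coupling = (-0.0288, -0.0160, -0.0360)
I·α + gyro = (0.0600, 0.1300, 0.1900)
velocity change Δv = (-0.03800000, -0.06600000, -0.01400000)
applied force F = (-1.9000, -3.3000, -0.7000)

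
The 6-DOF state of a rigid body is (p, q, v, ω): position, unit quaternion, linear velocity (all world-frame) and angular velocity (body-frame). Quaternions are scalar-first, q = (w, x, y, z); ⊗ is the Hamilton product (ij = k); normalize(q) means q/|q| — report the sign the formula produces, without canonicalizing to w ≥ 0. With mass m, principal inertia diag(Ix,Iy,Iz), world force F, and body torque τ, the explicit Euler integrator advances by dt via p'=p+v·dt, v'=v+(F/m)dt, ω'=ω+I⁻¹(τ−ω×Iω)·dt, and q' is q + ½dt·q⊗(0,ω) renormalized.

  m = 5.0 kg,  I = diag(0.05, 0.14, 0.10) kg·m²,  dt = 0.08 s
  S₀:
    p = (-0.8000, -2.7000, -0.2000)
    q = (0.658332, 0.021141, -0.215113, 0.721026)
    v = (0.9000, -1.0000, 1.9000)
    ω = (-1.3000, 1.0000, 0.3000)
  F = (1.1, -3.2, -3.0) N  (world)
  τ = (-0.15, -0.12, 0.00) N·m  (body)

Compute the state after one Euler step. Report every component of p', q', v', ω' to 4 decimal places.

new position p' = (-0.7280, -2.7800, -0.0480)
v' = v + a·dt = (0.9176, -1.0512, 1.8520)
gyro term ω×Iω = (-0.0120, 0.0195, -0.1170)
angular accel α = (-2.7600, -0.9964, 1.1700)
ω' = ω + α·dt = (-1.5208, 0.9203, 0.3936)
Hamilton product q⊗(0,ω) = (0.0262885, -1.6413915, -0.2853441, -0.0610063)
q' = normalize(q + ½dt·q⊗(0,ω)) = (0.6579, -0.0444, -0.2260, 0.7170)

p' = (-0.7280, -2.7800, -0.0480)
q' = (0.6579, -0.0444, -0.2260, 0.7170)
v' = (0.9176, -1.0512, 1.8520)
ω' = (-1.5208, 0.9203, 0.3936)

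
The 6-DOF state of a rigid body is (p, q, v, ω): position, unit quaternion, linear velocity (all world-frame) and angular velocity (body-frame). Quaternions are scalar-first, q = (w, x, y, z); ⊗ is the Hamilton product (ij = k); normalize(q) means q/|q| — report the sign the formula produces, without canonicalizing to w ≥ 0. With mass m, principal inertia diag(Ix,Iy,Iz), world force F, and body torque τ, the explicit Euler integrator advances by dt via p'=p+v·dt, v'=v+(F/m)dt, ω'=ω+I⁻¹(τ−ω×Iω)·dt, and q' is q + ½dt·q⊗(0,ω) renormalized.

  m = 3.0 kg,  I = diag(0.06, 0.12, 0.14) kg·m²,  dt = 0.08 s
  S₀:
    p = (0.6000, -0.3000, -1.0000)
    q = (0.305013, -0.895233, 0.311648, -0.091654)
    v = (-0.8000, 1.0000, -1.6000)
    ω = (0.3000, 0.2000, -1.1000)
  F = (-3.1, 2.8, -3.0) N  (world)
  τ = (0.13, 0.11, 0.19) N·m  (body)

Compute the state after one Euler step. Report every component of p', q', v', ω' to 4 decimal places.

a = (-1.0333, 0.9333, -1.0000)
new position p' = (0.5360, -0.2200, -1.1280)
new velocity v' = (-0.8827, 1.0747, -1.6800)
(τ − ω×Iω)/I = (2.2400, 0.6967, 1.3314)
ω + α·dt = (0.4792, 0.2557, -0.9935)
q⊗(0,ω) = (0.1054209, -0.2329781, -0.9512499, -0.6080553)
q + ½dt·q⊗(0,ω), renormalized = (0.3089, -0.9036, 0.2733, -0.1159)

p' = (0.5360, -0.2200, -1.1280)
q' = (0.3089, -0.9036, 0.2733, -0.1159)
v' = (-0.8827, 1.0747, -1.6800)
ω' = (0.4792, 0.2557, -0.9935)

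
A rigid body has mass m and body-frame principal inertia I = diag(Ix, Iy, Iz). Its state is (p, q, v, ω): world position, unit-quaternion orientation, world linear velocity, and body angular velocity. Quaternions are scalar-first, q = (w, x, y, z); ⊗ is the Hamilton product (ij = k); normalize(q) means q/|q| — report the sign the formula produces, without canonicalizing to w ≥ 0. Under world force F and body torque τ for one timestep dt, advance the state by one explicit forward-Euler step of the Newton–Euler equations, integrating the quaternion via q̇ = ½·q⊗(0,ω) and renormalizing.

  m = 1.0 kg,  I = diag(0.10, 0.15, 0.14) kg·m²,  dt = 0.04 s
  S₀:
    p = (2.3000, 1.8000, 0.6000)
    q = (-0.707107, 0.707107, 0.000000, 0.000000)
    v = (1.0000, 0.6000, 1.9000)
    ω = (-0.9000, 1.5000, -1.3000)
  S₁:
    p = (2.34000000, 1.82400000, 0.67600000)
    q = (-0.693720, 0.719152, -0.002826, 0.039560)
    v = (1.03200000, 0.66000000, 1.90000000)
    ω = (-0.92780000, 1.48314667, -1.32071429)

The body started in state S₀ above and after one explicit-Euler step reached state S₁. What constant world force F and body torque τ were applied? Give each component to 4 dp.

Δω = ω₁−ω₀ = (-0.02780000, -0.01685333, -0.02071429)
τ = I·(Δω/dt) + ω₀×(Iω₀) = (-0.0500, -0.1100, -0.1400)
v₁ − v₀ = (0.03200000, 0.06000000, 0.00000000)
F = m·Δv/dt = (0.8000, 1.5000, 0.0000)

F = (0.8000, 1.5000, 0.0000)
τ = (-0.0500, -0.1100, -0.1400)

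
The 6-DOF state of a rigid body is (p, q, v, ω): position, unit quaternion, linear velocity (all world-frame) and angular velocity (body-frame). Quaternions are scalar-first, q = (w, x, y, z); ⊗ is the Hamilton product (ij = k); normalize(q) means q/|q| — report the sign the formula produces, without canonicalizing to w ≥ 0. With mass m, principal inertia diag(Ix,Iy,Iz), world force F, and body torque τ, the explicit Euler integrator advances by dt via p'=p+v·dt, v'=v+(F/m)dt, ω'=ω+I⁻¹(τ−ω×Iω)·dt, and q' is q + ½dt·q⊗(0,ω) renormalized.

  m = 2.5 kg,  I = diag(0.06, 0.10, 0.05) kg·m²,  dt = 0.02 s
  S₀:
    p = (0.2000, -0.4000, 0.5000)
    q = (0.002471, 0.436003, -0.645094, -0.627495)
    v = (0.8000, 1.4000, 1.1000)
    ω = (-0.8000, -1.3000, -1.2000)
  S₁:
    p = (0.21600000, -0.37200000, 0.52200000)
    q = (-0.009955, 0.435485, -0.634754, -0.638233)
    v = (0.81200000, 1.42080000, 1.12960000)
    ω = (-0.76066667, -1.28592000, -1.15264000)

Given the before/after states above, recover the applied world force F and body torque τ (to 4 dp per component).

Δv = v₁−v₀ = (0.01200000, 0.02080000, 0.02960000)
F = m·Δv/dt = (1.5000, 2.6000, 3.7000)
rate change Δω = (0.03933333, 0.01408000, 0.04736000)
I·α + gyro = (0.0400, 0.0800, 0.1600)

F = (1.5000, 2.6000, 3.7000)
τ = (0.0400, 0.0800, 0.1600)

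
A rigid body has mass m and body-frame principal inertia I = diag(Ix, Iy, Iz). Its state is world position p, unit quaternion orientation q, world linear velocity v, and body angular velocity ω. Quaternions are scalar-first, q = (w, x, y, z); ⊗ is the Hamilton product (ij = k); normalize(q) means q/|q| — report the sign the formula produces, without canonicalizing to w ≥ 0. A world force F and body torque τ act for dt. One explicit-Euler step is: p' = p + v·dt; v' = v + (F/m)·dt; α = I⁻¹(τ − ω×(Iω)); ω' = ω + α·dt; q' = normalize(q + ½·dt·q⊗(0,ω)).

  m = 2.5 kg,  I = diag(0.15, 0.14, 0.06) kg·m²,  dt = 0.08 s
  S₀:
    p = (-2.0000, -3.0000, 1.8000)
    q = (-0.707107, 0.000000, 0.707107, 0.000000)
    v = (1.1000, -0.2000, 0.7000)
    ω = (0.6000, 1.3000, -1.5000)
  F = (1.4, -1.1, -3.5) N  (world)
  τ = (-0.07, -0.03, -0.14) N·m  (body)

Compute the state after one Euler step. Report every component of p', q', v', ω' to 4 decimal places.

p' = (-1.9120, -3.0160, 1.8560)
q' = (-0.7413, -0.0592, 0.6680, 0.0254)
v' = (1.1448, -0.2352, 0.5880)
ω' = (0.4795, 1.3291, -1.6763)

(τ − ω×Iω)/I = (-1.5067, 0.3643, -2.2033)
new body rate ω' = (0.4795, 1.3291, -1.6763)
Hamilton product q⊗(0,ω) = (-0.9192391, -1.4849247, -0.9192391, 0.6363963)
q + ½dt·q⊗(0,ω), renormalized = (-0.7413, -0.0592, 0.6680, 0.0254)
a = (0.5600, -0.4400, -1.4000)
new position p' = (-1.9120, -3.0160, 1.8560)
v' = v + a·dt = (1.1448, -0.2352, 0.5880)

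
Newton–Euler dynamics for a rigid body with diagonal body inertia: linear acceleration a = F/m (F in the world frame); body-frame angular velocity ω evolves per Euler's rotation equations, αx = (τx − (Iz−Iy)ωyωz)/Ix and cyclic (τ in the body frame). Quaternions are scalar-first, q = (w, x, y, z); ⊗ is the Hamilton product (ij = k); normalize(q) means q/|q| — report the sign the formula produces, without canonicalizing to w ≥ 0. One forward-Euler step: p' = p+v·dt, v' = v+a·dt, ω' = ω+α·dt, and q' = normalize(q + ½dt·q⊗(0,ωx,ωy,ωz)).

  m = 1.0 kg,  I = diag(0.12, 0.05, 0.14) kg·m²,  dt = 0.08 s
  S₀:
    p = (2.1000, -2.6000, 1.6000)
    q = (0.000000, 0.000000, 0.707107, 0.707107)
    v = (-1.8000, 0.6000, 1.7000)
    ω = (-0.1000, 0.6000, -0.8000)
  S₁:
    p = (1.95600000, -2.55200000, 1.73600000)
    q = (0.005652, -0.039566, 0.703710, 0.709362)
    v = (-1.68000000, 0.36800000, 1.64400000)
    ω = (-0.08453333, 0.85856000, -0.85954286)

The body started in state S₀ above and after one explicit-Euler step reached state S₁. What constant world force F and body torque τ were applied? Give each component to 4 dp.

Δω = ω₁−ω₀ = (0.01546667, 0.25856000, -0.05954286)
τ = I·(Δω/dt) + ω₀×(Iω₀) = (-0.0200, 0.1600, -0.1000)
velocity change Δv = (0.12000000, -0.23200000, -0.05600000)
m·(v₁−v₀)/dt = (1.5000, -2.9000, -0.7000)

F = (1.5000, -2.9000, -0.7000)
τ = (-0.0200, 0.1600, -0.1000)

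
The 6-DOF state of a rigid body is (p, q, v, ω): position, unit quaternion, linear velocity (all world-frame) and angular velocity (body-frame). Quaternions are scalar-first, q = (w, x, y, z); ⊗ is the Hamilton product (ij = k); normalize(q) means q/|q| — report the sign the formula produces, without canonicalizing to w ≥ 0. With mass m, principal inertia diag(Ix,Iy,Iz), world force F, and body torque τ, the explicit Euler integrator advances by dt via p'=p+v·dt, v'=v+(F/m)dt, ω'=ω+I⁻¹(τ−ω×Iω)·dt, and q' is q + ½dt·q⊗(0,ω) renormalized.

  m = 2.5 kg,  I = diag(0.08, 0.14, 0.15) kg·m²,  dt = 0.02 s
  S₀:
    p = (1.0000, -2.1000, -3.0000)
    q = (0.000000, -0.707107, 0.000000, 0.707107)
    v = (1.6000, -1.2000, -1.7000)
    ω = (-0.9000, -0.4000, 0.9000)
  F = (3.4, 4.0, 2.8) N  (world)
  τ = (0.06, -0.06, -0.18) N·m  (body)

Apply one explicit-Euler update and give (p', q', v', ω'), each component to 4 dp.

p' = (1.0320, -2.1240, -3.0340)
q' = (-0.0127, -0.7042, 0.0000, 0.7099)
v' = (1.6272, -1.1680, -1.6776)
ω' = (-0.8841, -0.4167, 0.8731)

precession coupling ω×(Iω) = (-0.0036, 0.0567, 0.0216)
angular accel α = (0.7950, -0.8336, -1.3440)
new body rate ω' = (-0.8841, -0.4167, 0.8731)
2q̇ = q⊗(0,ω) = (-1.2727926, 0.2828428, 0.0000000, 0.2828428)
q' = normalize(q + ½dt·q⊗(0,ω)) = (-0.0127, -0.7042, 0.0000, 0.7099)
p + v·dt = (1.0320, -2.1240, -3.0340)
new velocity v' = (1.6272, -1.1680, -1.6776)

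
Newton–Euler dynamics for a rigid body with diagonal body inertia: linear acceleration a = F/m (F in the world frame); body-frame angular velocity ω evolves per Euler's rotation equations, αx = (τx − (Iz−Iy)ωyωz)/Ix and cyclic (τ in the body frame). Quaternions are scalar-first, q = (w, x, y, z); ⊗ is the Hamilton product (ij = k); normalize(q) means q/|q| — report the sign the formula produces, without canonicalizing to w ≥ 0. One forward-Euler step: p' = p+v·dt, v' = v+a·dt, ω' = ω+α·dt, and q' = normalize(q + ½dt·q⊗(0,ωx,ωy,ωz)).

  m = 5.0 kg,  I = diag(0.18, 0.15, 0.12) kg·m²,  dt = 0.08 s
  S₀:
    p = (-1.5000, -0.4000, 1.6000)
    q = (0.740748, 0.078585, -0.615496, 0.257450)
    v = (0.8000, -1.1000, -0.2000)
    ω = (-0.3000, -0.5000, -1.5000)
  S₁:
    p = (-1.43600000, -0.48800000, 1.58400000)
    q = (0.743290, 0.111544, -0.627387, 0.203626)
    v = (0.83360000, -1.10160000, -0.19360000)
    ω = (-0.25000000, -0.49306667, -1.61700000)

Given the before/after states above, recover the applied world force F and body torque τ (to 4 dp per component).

v₁ − v₀ = (0.03360000, -0.00160000, 0.00640000)
m·(v₁−v₀)/dt = (2.1000, -0.1000, 0.4000)
Δω = ω₁−ω₀ = (0.05000000, 0.00693333, -0.11700000)
gyro term ω₀×Iω₀ = (-0.0225, 0.0270, -0.0045)
applied torque τ = (0.0900, 0.0400, -0.1800)

F = (2.1000, -0.1000, 0.4000)
τ = (0.0900, 0.0400, -0.1800)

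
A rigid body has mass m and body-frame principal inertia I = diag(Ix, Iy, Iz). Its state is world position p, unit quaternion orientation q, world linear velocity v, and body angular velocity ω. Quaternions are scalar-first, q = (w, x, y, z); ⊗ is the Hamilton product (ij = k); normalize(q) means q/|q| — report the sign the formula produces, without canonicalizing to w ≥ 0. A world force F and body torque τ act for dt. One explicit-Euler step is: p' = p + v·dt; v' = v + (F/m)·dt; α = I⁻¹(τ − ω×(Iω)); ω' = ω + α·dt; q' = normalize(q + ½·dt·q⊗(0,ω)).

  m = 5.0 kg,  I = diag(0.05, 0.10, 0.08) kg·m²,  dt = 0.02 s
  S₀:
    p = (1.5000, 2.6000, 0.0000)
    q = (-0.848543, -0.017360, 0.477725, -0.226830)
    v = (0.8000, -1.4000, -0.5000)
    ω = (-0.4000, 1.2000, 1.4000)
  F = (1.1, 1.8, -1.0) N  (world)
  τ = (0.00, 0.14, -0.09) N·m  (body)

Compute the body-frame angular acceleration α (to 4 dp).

precession coupling ω×(Iω) = (-0.0336, 0.0168, -0.0240)
α = I⁻¹(τ − ω×Iω) = (0.6720, 1.2320, -0.8250)

α = (0.6720, 1.2320, -0.8250)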